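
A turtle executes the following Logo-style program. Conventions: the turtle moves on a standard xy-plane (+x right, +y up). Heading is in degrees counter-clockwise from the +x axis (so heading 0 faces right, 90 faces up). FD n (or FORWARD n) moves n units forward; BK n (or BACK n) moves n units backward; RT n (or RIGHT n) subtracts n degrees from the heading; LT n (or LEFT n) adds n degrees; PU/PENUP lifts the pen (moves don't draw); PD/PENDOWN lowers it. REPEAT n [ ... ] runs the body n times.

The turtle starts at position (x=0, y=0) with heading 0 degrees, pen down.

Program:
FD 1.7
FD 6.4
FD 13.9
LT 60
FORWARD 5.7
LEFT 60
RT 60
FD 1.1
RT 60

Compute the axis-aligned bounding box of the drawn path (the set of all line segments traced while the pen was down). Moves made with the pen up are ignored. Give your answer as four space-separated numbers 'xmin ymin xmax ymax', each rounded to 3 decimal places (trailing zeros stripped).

Answer: 0 0 25.4 5.889

Derivation:
Executing turtle program step by step:
Start: pos=(0,0), heading=0, pen down
FD 1.7: (0,0) -> (1.7,0) [heading=0, draw]
FD 6.4: (1.7,0) -> (8.1,0) [heading=0, draw]
FD 13.9: (8.1,0) -> (22,0) [heading=0, draw]
LT 60: heading 0 -> 60
FD 5.7: (22,0) -> (24.85,4.936) [heading=60, draw]
LT 60: heading 60 -> 120
RT 60: heading 120 -> 60
FD 1.1: (24.85,4.936) -> (25.4,5.889) [heading=60, draw]
RT 60: heading 60 -> 0
Final: pos=(25.4,5.889), heading=0, 5 segment(s) drawn

Segment endpoints: x in {0, 1.7, 8.1, 22, 24.85, 25.4}, y in {0, 4.936, 5.889}
xmin=0, ymin=0, xmax=25.4, ymax=5.889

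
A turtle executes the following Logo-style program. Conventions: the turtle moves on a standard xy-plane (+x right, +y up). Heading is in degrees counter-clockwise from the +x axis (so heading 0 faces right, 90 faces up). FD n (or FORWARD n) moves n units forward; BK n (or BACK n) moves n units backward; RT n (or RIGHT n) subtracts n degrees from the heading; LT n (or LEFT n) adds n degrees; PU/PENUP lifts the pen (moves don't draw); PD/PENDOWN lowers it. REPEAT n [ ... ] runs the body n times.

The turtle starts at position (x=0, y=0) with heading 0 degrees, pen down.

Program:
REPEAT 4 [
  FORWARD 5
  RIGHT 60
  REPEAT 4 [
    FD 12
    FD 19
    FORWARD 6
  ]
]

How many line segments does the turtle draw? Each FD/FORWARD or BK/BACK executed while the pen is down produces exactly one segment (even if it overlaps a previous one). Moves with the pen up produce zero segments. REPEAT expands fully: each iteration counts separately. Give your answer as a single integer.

Executing turtle program step by step:
Start: pos=(0,0), heading=0, pen down
REPEAT 4 [
  -- iteration 1/4 --
  FD 5: (0,0) -> (5,0) [heading=0, draw]
  RT 60: heading 0 -> 300
  REPEAT 4 [
    -- iteration 1/4 --
    FD 12: (5,0) -> (11,-10.392) [heading=300, draw]
    FD 19: (11,-10.392) -> (20.5,-26.847) [heading=300, draw]
    FD 6: (20.5,-26.847) -> (23.5,-32.043) [heading=300, draw]
    -- iteration 2/4 --
    FD 12: (23.5,-32.043) -> (29.5,-42.435) [heading=300, draw]
    FD 19: (29.5,-42.435) -> (39,-58.89) [heading=300, draw]
    FD 6: (39,-58.89) -> (42,-64.086) [heading=300, draw]
    -- iteration 3/4 --
    FD 12: (42,-64.086) -> (48,-74.478) [heading=300, draw]
    FD 19: (48,-74.478) -> (57.5,-90.933) [heading=300, draw]
    FD 6: (57.5,-90.933) -> (60.5,-96.129) [heading=300, draw]
    -- iteration 4/4 --
    FD 12: (60.5,-96.129) -> (66.5,-106.521) [heading=300, draw]
    FD 19: (66.5,-106.521) -> (76,-122.976) [heading=300, draw]
    FD 6: (76,-122.976) -> (79,-128.172) [heading=300, draw]
  ]
  -- iteration 2/4 --
  FD 5: (79,-128.172) -> (81.5,-132.502) [heading=300, draw]
  RT 60: heading 300 -> 240
  REPEAT 4 [
    -- iteration 1/4 --
    FD 12: (81.5,-132.502) -> (75.5,-142.894) [heading=240, draw]
    FD 19: (75.5,-142.894) -> (66,-159.349) [heading=240, draw]
    FD 6: (66,-159.349) -> (63,-164.545) [heading=240, draw]
    -- iteration 2/4 --
    FD 12: (63,-164.545) -> (57,-174.937) [heading=240, draw]
    FD 19: (57,-174.937) -> (47.5,-191.392) [heading=240, draw]
    FD 6: (47.5,-191.392) -> (44.5,-196.588) [heading=240, draw]
    -- iteration 3/4 --
    FD 12: (44.5,-196.588) -> (38.5,-206.98) [heading=240, draw]
    FD 19: (38.5,-206.98) -> (29,-223.435) [heading=240, draw]
    FD 6: (29,-223.435) -> (26,-228.631) [heading=240, draw]
    -- iteration 4/4 --
    FD 12: (26,-228.631) -> (20,-239.023) [heading=240, draw]
    FD 19: (20,-239.023) -> (10.5,-255.477) [heading=240, draw]
    FD 6: (10.5,-255.477) -> (7.5,-260.674) [heading=240, draw]
  ]
  -- iteration 3/4 --
  FD 5: (7.5,-260.674) -> (5,-265.004) [heading=240, draw]
  RT 60: heading 240 -> 180
  REPEAT 4 [
    -- iteration 1/4 --
    FD 12: (5,-265.004) -> (-7,-265.004) [heading=180, draw]
    FD 19: (-7,-265.004) -> (-26,-265.004) [heading=180, draw]
    FD 6: (-26,-265.004) -> (-32,-265.004) [heading=180, draw]
    -- iteration 2/4 --
    FD 12: (-32,-265.004) -> (-44,-265.004) [heading=180, draw]
    FD 19: (-44,-265.004) -> (-63,-265.004) [heading=180, draw]
    FD 6: (-63,-265.004) -> (-69,-265.004) [heading=180, draw]
    -- iteration 3/4 --
    FD 12: (-69,-265.004) -> (-81,-265.004) [heading=180, draw]
    FD 19: (-81,-265.004) -> (-100,-265.004) [heading=180, draw]
    FD 6: (-100,-265.004) -> (-106,-265.004) [heading=180, draw]
    -- iteration 4/4 --
    FD 12: (-106,-265.004) -> (-118,-265.004) [heading=180, draw]
    FD 19: (-118,-265.004) -> (-137,-265.004) [heading=180, draw]
    FD 6: (-137,-265.004) -> (-143,-265.004) [heading=180, draw]
  ]
  -- iteration 4/4 --
  FD 5: (-143,-265.004) -> (-148,-265.004) [heading=180, draw]
  RT 60: heading 180 -> 120
  REPEAT 4 [
    -- iteration 1/4 --
    FD 12: (-148,-265.004) -> (-154,-254.611) [heading=120, draw]
    FD 19: (-154,-254.611) -> (-163.5,-238.157) [heading=120, draw]
    FD 6: (-163.5,-238.157) -> (-166.5,-232.961) [heading=120, draw]
    -- iteration 2/4 --
    FD 12: (-166.5,-232.961) -> (-172.5,-222.569) [heading=120, draw]
    FD 19: (-172.5,-222.569) -> (-182,-206.114) [heading=120, draw]
    FD 6: (-182,-206.114) -> (-185,-200.918) [heading=120, draw]
    -- iteration 3/4 --
    FD 12: (-185,-200.918) -> (-191,-190.526) [heading=120, draw]
    FD 19: (-191,-190.526) -> (-200.5,-174.071) [heading=120, draw]
    FD 6: (-200.5,-174.071) -> (-203.5,-168.875) [heading=120, draw]
    -- iteration 4/4 --
    FD 12: (-203.5,-168.875) -> (-209.5,-158.483) [heading=120, draw]
    FD 19: (-209.5,-158.483) -> (-219,-142.028) [heading=120, draw]
    FD 6: (-219,-142.028) -> (-222,-136.832) [heading=120, draw]
  ]
]
Final: pos=(-222,-136.832), heading=120, 52 segment(s) drawn
Segments drawn: 52

Answer: 52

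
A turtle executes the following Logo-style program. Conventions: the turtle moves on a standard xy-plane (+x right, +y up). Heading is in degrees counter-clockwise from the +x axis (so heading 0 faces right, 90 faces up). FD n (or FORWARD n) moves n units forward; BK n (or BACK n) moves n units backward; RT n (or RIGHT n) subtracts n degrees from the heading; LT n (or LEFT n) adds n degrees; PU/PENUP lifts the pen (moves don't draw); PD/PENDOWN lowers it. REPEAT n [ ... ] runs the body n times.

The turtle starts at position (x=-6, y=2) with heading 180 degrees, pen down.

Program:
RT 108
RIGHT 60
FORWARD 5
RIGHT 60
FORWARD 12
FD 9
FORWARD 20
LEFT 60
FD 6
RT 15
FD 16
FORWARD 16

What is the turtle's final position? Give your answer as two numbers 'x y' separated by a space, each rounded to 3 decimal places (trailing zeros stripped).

Answer: 64.15 -27.857

Derivation:
Executing turtle program step by step:
Start: pos=(-6,2), heading=180, pen down
RT 108: heading 180 -> 72
RT 60: heading 72 -> 12
FD 5: (-6,2) -> (-1.109,3.04) [heading=12, draw]
RT 60: heading 12 -> 312
FD 12: (-1.109,3.04) -> (6.92,-5.878) [heading=312, draw]
FD 9: (6.92,-5.878) -> (12.942,-12.566) [heading=312, draw]
FD 20: (12.942,-12.566) -> (26.325,-27.429) [heading=312, draw]
LT 60: heading 312 -> 12
FD 6: (26.325,-27.429) -> (32.194,-26.182) [heading=12, draw]
RT 15: heading 12 -> 357
FD 16: (32.194,-26.182) -> (48.172,-27.019) [heading=357, draw]
FD 16: (48.172,-27.019) -> (64.15,-27.857) [heading=357, draw]
Final: pos=(64.15,-27.857), heading=357, 7 segment(s) drawn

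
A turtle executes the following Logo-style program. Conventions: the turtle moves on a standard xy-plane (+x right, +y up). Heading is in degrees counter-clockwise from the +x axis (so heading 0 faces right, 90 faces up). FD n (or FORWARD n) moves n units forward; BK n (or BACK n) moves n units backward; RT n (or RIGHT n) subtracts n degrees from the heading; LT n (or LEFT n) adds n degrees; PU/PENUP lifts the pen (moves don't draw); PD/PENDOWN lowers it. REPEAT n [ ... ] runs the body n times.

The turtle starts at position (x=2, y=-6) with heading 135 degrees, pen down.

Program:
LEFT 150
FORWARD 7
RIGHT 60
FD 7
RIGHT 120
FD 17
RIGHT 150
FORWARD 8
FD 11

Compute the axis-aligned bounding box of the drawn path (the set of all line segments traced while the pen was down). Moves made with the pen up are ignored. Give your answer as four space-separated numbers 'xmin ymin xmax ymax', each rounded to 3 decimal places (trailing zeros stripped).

Executing turtle program step by step:
Start: pos=(2,-6), heading=135, pen down
LT 150: heading 135 -> 285
FD 7: (2,-6) -> (3.812,-12.761) [heading=285, draw]
RT 60: heading 285 -> 225
FD 7: (3.812,-12.761) -> (-1.138,-17.711) [heading=225, draw]
RT 120: heading 225 -> 105
FD 17: (-1.138,-17.711) -> (-5.538,-1.29) [heading=105, draw]
RT 150: heading 105 -> 315
FD 8: (-5.538,-1.29) -> (0.119,-6.947) [heading=315, draw]
FD 11: (0.119,-6.947) -> (7.897,-14.726) [heading=315, draw]
Final: pos=(7.897,-14.726), heading=315, 5 segment(s) drawn

Segment endpoints: x in {-5.538, -1.138, 0.119, 2, 3.812, 7.897}, y in {-17.711, -14.726, -12.761, -6.947, -6, -1.29}
xmin=-5.538, ymin=-17.711, xmax=7.897, ymax=-1.29

Answer: -5.538 -17.711 7.897 -1.29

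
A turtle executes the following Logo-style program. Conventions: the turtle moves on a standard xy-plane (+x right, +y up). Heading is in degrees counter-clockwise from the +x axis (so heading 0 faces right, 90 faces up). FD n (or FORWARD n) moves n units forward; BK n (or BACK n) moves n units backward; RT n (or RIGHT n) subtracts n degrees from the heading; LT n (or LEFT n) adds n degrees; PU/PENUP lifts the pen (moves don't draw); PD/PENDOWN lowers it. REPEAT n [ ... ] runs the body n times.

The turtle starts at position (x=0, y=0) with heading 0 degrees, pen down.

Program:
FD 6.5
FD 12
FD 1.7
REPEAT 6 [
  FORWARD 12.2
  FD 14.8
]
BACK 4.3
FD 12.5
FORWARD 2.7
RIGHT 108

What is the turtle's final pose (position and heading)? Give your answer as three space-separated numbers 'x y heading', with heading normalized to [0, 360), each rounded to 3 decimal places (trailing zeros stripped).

Answer: 193.1 0 252

Derivation:
Executing turtle program step by step:
Start: pos=(0,0), heading=0, pen down
FD 6.5: (0,0) -> (6.5,0) [heading=0, draw]
FD 12: (6.5,0) -> (18.5,0) [heading=0, draw]
FD 1.7: (18.5,0) -> (20.2,0) [heading=0, draw]
REPEAT 6 [
  -- iteration 1/6 --
  FD 12.2: (20.2,0) -> (32.4,0) [heading=0, draw]
  FD 14.8: (32.4,0) -> (47.2,0) [heading=0, draw]
  -- iteration 2/6 --
  FD 12.2: (47.2,0) -> (59.4,0) [heading=0, draw]
  FD 14.8: (59.4,0) -> (74.2,0) [heading=0, draw]
  -- iteration 3/6 --
  FD 12.2: (74.2,0) -> (86.4,0) [heading=0, draw]
  FD 14.8: (86.4,0) -> (101.2,0) [heading=0, draw]
  -- iteration 4/6 --
  FD 12.2: (101.2,0) -> (113.4,0) [heading=0, draw]
  FD 14.8: (113.4,0) -> (128.2,0) [heading=0, draw]
  -- iteration 5/6 --
  FD 12.2: (128.2,0) -> (140.4,0) [heading=0, draw]
  FD 14.8: (140.4,0) -> (155.2,0) [heading=0, draw]
  -- iteration 6/6 --
  FD 12.2: (155.2,0) -> (167.4,0) [heading=0, draw]
  FD 14.8: (167.4,0) -> (182.2,0) [heading=0, draw]
]
BK 4.3: (182.2,0) -> (177.9,0) [heading=0, draw]
FD 12.5: (177.9,0) -> (190.4,0) [heading=0, draw]
FD 2.7: (190.4,0) -> (193.1,0) [heading=0, draw]
RT 108: heading 0 -> 252
Final: pos=(193.1,0), heading=252, 18 segment(s) drawn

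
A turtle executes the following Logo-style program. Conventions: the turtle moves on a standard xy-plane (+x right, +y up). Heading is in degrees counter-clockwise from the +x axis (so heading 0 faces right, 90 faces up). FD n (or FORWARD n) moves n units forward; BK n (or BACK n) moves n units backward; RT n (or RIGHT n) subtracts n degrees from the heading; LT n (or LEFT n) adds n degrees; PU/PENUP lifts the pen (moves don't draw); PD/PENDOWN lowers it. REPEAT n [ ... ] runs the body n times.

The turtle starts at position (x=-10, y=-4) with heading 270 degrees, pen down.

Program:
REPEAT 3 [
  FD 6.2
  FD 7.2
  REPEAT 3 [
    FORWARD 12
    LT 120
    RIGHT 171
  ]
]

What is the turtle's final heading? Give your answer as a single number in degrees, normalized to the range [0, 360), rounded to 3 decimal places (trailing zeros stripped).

Answer: 171

Derivation:
Executing turtle program step by step:
Start: pos=(-10,-4), heading=270, pen down
REPEAT 3 [
  -- iteration 1/3 --
  FD 6.2: (-10,-4) -> (-10,-10.2) [heading=270, draw]
  FD 7.2: (-10,-10.2) -> (-10,-17.4) [heading=270, draw]
  REPEAT 3 [
    -- iteration 1/3 --
    FD 12: (-10,-17.4) -> (-10,-29.4) [heading=270, draw]
    LT 120: heading 270 -> 30
    RT 171: heading 30 -> 219
    -- iteration 2/3 --
    FD 12: (-10,-29.4) -> (-19.326,-36.952) [heading=219, draw]
    LT 120: heading 219 -> 339
    RT 171: heading 339 -> 168
    -- iteration 3/3 --
    FD 12: (-19.326,-36.952) -> (-31.064,-34.457) [heading=168, draw]
    LT 120: heading 168 -> 288
    RT 171: heading 288 -> 117
  ]
  -- iteration 2/3 --
  FD 6.2: (-31.064,-34.457) -> (-33.878,-28.933) [heading=117, draw]
  FD 7.2: (-33.878,-28.933) -> (-37.147,-22.517) [heading=117, draw]
  REPEAT 3 [
    -- iteration 1/3 --
    FD 12: (-37.147,-22.517) -> (-42.595,-11.825) [heading=117, draw]
    LT 120: heading 117 -> 237
    RT 171: heading 237 -> 66
    -- iteration 2/3 --
    FD 12: (-42.595,-11.825) -> (-37.714,-0.863) [heading=66, draw]
    LT 120: heading 66 -> 186
    RT 171: heading 186 -> 15
    -- iteration 3/3 --
    FD 12: (-37.714,-0.863) -> (-26.123,2.243) [heading=15, draw]
    LT 120: heading 15 -> 135
    RT 171: heading 135 -> 324
  ]
  -- iteration 3/3 --
  FD 6.2: (-26.123,2.243) -> (-21.107,-1.401) [heading=324, draw]
  FD 7.2: (-21.107,-1.401) -> (-15.282,-5.633) [heading=324, draw]
  REPEAT 3 [
    -- iteration 1/3 --
    FD 12: (-15.282,-5.633) -> (-5.574,-12.687) [heading=324, draw]
    LT 120: heading 324 -> 84
    RT 171: heading 84 -> 273
    -- iteration 2/3 --
    FD 12: (-5.574,-12.687) -> (-4.946,-24.67) [heading=273, draw]
    LT 120: heading 273 -> 33
    RT 171: heading 33 -> 222
    -- iteration 3/3 --
    FD 12: (-4.946,-24.67) -> (-13.864,-32.7) [heading=222, draw]
    LT 120: heading 222 -> 342
    RT 171: heading 342 -> 171
  ]
]
Final: pos=(-13.864,-32.7), heading=171, 15 segment(s) drawn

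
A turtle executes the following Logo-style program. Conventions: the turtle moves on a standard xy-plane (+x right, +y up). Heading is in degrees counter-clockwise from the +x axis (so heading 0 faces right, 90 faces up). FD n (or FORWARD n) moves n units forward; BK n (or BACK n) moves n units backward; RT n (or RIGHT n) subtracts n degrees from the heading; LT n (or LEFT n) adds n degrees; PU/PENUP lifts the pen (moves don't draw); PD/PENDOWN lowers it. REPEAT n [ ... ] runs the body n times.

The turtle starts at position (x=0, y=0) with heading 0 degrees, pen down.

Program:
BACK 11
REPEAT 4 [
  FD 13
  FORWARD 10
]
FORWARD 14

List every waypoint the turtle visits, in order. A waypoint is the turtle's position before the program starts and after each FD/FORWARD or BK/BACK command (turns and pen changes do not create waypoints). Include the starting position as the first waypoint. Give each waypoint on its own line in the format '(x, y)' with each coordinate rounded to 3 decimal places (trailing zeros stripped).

Answer: (0, 0)
(-11, 0)
(2, 0)
(12, 0)
(25, 0)
(35, 0)
(48, 0)
(58, 0)
(71, 0)
(81, 0)
(95, 0)

Derivation:
Executing turtle program step by step:
Start: pos=(0,0), heading=0, pen down
BK 11: (0,0) -> (-11,0) [heading=0, draw]
REPEAT 4 [
  -- iteration 1/4 --
  FD 13: (-11,0) -> (2,0) [heading=0, draw]
  FD 10: (2,0) -> (12,0) [heading=0, draw]
  -- iteration 2/4 --
  FD 13: (12,0) -> (25,0) [heading=0, draw]
  FD 10: (25,0) -> (35,0) [heading=0, draw]
  -- iteration 3/4 --
  FD 13: (35,0) -> (48,0) [heading=0, draw]
  FD 10: (48,0) -> (58,0) [heading=0, draw]
  -- iteration 4/4 --
  FD 13: (58,0) -> (71,0) [heading=0, draw]
  FD 10: (71,0) -> (81,0) [heading=0, draw]
]
FD 14: (81,0) -> (95,0) [heading=0, draw]
Final: pos=(95,0), heading=0, 10 segment(s) drawn
Waypoints (11 total):
(0, 0)
(-11, 0)
(2, 0)
(12, 0)
(25, 0)
(35, 0)
(48, 0)
(58, 0)
(71, 0)
(81, 0)
(95, 0)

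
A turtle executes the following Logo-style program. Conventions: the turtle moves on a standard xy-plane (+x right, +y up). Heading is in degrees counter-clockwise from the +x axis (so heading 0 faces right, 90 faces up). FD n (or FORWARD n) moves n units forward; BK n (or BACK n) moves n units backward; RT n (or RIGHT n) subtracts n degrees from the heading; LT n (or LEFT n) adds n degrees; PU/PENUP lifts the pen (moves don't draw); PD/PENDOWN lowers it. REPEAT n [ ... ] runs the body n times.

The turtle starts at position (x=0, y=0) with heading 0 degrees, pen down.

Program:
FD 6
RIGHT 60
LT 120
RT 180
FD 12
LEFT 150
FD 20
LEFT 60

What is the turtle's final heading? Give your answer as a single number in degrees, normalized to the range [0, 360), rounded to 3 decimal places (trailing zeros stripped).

Executing turtle program step by step:
Start: pos=(0,0), heading=0, pen down
FD 6: (0,0) -> (6,0) [heading=0, draw]
RT 60: heading 0 -> 300
LT 120: heading 300 -> 60
RT 180: heading 60 -> 240
FD 12: (6,0) -> (0,-10.392) [heading=240, draw]
LT 150: heading 240 -> 30
FD 20: (0,-10.392) -> (17.321,-0.392) [heading=30, draw]
LT 60: heading 30 -> 90
Final: pos=(17.321,-0.392), heading=90, 3 segment(s) drawn

Answer: 90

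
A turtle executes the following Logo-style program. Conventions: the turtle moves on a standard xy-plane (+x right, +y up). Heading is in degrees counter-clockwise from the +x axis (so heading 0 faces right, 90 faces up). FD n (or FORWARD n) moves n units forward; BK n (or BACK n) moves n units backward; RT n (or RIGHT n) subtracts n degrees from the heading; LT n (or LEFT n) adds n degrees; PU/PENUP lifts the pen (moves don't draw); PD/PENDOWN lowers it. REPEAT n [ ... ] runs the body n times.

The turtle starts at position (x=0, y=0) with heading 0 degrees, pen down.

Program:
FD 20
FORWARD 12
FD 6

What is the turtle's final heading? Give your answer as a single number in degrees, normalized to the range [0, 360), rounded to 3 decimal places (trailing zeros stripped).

Answer: 0

Derivation:
Executing turtle program step by step:
Start: pos=(0,0), heading=0, pen down
FD 20: (0,0) -> (20,0) [heading=0, draw]
FD 12: (20,0) -> (32,0) [heading=0, draw]
FD 6: (32,0) -> (38,0) [heading=0, draw]
Final: pos=(38,0), heading=0, 3 segment(s) drawn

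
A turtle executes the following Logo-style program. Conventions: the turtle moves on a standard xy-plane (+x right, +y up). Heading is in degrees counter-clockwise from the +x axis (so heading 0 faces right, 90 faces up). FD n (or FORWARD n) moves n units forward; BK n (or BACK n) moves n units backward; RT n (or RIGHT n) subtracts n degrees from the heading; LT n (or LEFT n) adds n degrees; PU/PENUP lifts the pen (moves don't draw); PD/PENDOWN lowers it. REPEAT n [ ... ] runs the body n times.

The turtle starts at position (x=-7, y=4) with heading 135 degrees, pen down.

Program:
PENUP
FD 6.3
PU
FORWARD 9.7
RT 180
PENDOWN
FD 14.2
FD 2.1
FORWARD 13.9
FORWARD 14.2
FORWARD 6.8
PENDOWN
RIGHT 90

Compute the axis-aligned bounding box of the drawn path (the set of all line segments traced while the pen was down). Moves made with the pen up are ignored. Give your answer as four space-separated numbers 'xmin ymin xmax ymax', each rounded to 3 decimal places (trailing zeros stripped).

Answer: -18.314 -20.89 17.89 15.314

Derivation:
Executing turtle program step by step:
Start: pos=(-7,4), heading=135, pen down
PU: pen up
FD 6.3: (-7,4) -> (-11.455,8.455) [heading=135, move]
PU: pen up
FD 9.7: (-11.455,8.455) -> (-18.314,15.314) [heading=135, move]
RT 180: heading 135 -> 315
PD: pen down
FD 14.2: (-18.314,15.314) -> (-8.273,5.273) [heading=315, draw]
FD 2.1: (-8.273,5.273) -> (-6.788,3.788) [heading=315, draw]
FD 13.9: (-6.788,3.788) -> (3.041,-6.041) [heading=315, draw]
FD 14.2: (3.041,-6.041) -> (13.082,-16.082) [heading=315, draw]
FD 6.8: (13.082,-16.082) -> (17.89,-20.89) [heading=315, draw]
PD: pen down
RT 90: heading 315 -> 225
Final: pos=(17.89,-20.89), heading=225, 5 segment(s) drawn

Segment endpoints: x in {-18.314, -8.273, -6.788, 3.041, 13.082, 17.89}, y in {-20.89, -16.082, -6.041, 3.788, 5.273, 15.314}
xmin=-18.314, ymin=-20.89, xmax=17.89, ymax=15.314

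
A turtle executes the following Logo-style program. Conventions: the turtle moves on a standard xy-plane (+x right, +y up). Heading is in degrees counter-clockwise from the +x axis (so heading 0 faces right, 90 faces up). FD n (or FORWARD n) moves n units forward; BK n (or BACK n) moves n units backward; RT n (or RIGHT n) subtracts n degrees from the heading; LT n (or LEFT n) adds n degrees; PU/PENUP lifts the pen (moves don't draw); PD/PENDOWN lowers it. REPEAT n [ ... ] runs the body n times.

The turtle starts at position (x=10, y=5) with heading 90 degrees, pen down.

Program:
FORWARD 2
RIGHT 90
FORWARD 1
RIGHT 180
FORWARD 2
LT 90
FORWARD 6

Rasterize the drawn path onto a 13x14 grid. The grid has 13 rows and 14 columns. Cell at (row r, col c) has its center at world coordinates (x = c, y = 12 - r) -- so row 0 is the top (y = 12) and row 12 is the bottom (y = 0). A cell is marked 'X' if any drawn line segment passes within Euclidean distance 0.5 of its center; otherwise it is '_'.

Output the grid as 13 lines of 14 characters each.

Answer: ______________
______________
______________
______________
______________
_________XXX__
_________XX___
_________XX___
_________X____
_________X____
_________X____
_________X____
______________

Derivation:
Segment 0: (10,5) -> (10,7)
Segment 1: (10,7) -> (11,7)
Segment 2: (11,7) -> (9,7)
Segment 3: (9,7) -> (9,1)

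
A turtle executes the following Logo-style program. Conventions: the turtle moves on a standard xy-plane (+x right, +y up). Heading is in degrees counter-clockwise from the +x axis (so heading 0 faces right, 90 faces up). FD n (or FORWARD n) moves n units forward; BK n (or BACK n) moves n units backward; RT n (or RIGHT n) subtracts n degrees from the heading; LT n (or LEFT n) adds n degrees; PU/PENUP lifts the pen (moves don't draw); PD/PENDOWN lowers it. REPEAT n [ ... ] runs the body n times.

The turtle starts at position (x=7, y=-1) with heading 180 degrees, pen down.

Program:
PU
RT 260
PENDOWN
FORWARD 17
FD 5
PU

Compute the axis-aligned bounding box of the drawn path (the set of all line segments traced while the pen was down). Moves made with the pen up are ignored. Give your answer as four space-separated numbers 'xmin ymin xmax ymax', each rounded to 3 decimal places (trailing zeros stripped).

Executing turtle program step by step:
Start: pos=(7,-1), heading=180, pen down
PU: pen up
RT 260: heading 180 -> 280
PD: pen down
FD 17: (7,-1) -> (9.952,-17.742) [heading=280, draw]
FD 5: (9.952,-17.742) -> (10.82,-22.666) [heading=280, draw]
PU: pen up
Final: pos=(10.82,-22.666), heading=280, 2 segment(s) drawn

Segment endpoints: x in {7, 9.952, 10.82}, y in {-22.666, -17.742, -1}
xmin=7, ymin=-22.666, xmax=10.82, ymax=-1

Answer: 7 -22.666 10.82 -1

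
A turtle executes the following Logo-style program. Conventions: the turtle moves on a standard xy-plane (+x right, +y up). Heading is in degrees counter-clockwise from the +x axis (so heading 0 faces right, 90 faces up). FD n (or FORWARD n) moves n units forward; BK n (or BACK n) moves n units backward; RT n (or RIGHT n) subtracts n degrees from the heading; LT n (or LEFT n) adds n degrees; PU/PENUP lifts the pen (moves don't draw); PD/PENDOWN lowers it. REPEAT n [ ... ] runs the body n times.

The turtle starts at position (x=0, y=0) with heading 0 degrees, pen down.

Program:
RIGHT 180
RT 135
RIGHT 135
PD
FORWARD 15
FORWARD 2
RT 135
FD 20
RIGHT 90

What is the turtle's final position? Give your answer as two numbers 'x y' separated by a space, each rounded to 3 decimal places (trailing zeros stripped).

Answer: -14.142 -2.858

Derivation:
Executing turtle program step by step:
Start: pos=(0,0), heading=0, pen down
RT 180: heading 0 -> 180
RT 135: heading 180 -> 45
RT 135: heading 45 -> 270
PD: pen down
FD 15: (0,0) -> (0,-15) [heading=270, draw]
FD 2: (0,-15) -> (0,-17) [heading=270, draw]
RT 135: heading 270 -> 135
FD 20: (0,-17) -> (-14.142,-2.858) [heading=135, draw]
RT 90: heading 135 -> 45
Final: pos=(-14.142,-2.858), heading=45, 3 segment(s) drawn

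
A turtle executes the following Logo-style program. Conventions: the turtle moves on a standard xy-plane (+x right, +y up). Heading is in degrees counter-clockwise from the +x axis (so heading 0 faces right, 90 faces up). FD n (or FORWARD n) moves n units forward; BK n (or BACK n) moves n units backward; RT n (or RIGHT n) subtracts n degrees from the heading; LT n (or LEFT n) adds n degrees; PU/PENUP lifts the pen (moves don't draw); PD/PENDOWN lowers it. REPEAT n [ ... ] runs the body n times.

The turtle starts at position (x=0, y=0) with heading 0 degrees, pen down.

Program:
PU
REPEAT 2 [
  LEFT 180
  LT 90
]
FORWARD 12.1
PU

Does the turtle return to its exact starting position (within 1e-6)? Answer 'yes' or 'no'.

Executing turtle program step by step:
Start: pos=(0,0), heading=0, pen down
PU: pen up
REPEAT 2 [
  -- iteration 1/2 --
  LT 180: heading 0 -> 180
  LT 90: heading 180 -> 270
  -- iteration 2/2 --
  LT 180: heading 270 -> 90
  LT 90: heading 90 -> 180
]
FD 12.1: (0,0) -> (-12.1,0) [heading=180, move]
PU: pen up
Final: pos=(-12.1,0), heading=180, 0 segment(s) drawn

Start position: (0, 0)
Final position: (-12.1, 0)
Distance = 12.1; >= 1e-6 -> NOT closed

Answer: no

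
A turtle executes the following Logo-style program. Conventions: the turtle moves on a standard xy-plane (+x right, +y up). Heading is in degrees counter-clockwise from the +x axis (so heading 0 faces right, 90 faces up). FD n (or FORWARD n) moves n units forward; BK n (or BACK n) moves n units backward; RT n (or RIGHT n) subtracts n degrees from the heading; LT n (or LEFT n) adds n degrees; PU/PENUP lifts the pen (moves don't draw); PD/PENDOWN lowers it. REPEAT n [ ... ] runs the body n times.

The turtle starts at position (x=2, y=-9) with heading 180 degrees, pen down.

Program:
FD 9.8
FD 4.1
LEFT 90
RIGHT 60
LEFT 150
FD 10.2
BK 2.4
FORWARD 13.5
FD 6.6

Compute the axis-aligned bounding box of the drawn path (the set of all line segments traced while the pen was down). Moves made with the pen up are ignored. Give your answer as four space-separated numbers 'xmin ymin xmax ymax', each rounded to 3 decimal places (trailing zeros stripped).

Executing turtle program step by step:
Start: pos=(2,-9), heading=180, pen down
FD 9.8: (2,-9) -> (-7.8,-9) [heading=180, draw]
FD 4.1: (-7.8,-9) -> (-11.9,-9) [heading=180, draw]
LT 90: heading 180 -> 270
RT 60: heading 270 -> 210
LT 150: heading 210 -> 0
FD 10.2: (-11.9,-9) -> (-1.7,-9) [heading=0, draw]
BK 2.4: (-1.7,-9) -> (-4.1,-9) [heading=0, draw]
FD 13.5: (-4.1,-9) -> (9.4,-9) [heading=0, draw]
FD 6.6: (9.4,-9) -> (16,-9) [heading=0, draw]
Final: pos=(16,-9), heading=0, 6 segment(s) drawn

Segment endpoints: x in {-11.9, -7.8, -4.1, -1.7, 2, 9.4, 16}, y in {-9, -9, -9, -9}
xmin=-11.9, ymin=-9, xmax=16, ymax=-9

Answer: -11.9 -9 16 -9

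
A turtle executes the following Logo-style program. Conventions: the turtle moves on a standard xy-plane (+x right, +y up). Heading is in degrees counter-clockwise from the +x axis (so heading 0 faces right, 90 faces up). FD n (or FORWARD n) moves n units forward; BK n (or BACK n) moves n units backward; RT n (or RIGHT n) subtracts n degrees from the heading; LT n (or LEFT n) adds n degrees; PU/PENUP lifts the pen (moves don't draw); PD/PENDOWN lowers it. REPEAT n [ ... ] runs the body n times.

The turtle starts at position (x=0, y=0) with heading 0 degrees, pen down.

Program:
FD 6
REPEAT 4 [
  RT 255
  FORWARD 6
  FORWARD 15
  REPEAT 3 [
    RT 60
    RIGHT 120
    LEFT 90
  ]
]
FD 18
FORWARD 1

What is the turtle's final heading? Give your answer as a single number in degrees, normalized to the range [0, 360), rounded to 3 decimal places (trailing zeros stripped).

Answer: 60

Derivation:
Executing turtle program step by step:
Start: pos=(0,0), heading=0, pen down
FD 6: (0,0) -> (6,0) [heading=0, draw]
REPEAT 4 [
  -- iteration 1/4 --
  RT 255: heading 0 -> 105
  FD 6: (6,0) -> (4.447,5.796) [heading=105, draw]
  FD 15: (4.447,5.796) -> (0.565,20.284) [heading=105, draw]
  REPEAT 3 [
    -- iteration 1/3 --
    RT 60: heading 105 -> 45
    RT 120: heading 45 -> 285
    LT 90: heading 285 -> 15
    -- iteration 2/3 --
    RT 60: heading 15 -> 315
    RT 120: heading 315 -> 195
    LT 90: heading 195 -> 285
    -- iteration 3/3 --
    RT 60: heading 285 -> 225
    RT 120: heading 225 -> 105
    LT 90: heading 105 -> 195
  ]
  -- iteration 2/4 --
  RT 255: heading 195 -> 300
  FD 6: (0.565,20.284) -> (3.565,15.088) [heading=300, draw]
  FD 15: (3.565,15.088) -> (11.065,2.098) [heading=300, draw]
  REPEAT 3 [
    -- iteration 1/3 --
    RT 60: heading 300 -> 240
    RT 120: heading 240 -> 120
    LT 90: heading 120 -> 210
    -- iteration 2/3 --
    RT 60: heading 210 -> 150
    RT 120: heading 150 -> 30
    LT 90: heading 30 -> 120
    -- iteration 3/3 --
    RT 60: heading 120 -> 60
    RT 120: heading 60 -> 300
    LT 90: heading 300 -> 30
  ]
  -- iteration 3/4 --
  RT 255: heading 30 -> 135
  FD 6: (11.065,2.098) -> (6.822,6.341) [heading=135, draw]
  FD 15: (6.822,6.341) -> (-3.784,16.947) [heading=135, draw]
  REPEAT 3 [
    -- iteration 1/3 --
    RT 60: heading 135 -> 75
    RT 120: heading 75 -> 315
    LT 90: heading 315 -> 45
    -- iteration 2/3 --
    RT 60: heading 45 -> 345
    RT 120: heading 345 -> 225
    LT 90: heading 225 -> 315
    -- iteration 3/3 --
    RT 60: heading 315 -> 255
    RT 120: heading 255 -> 135
    LT 90: heading 135 -> 225
  ]
  -- iteration 4/4 --
  RT 255: heading 225 -> 330
  FD 6: (-3.784,16.947) -> (1.412,13.947) [heading=330, draw]
  FD 15: (1.412,13.947) -> (14.402,6.447) [heading=330, draw]
  REPEAT 3 [
    -- iteration 1/3 --
    RT 60: heading 330 -> 270
    RT 120: heading 270 -> 150
    LT 90: heading 150 -> 240
    -- iteration 2/3 --
    RT 60: heading 240 -> 180
    RT 120: heading 180 -> 60
    LT 90: heading 60 -> 150
    -- iteration 3/3 --
    RT 60: heading 150 -> 90
    RT 120: heading 90 -> 330
    LT 90: heading 330 -> 60
  ]
]
FD 18: (14.402,6.447) -> (23.402,22.036) [heading=60, draw]
FD 1: (23.402,22.036) -> (23.902,22.902) [heading=60, draw]
Final: pos=(23.902,22.902), heading=60, 11 segment(s) drawn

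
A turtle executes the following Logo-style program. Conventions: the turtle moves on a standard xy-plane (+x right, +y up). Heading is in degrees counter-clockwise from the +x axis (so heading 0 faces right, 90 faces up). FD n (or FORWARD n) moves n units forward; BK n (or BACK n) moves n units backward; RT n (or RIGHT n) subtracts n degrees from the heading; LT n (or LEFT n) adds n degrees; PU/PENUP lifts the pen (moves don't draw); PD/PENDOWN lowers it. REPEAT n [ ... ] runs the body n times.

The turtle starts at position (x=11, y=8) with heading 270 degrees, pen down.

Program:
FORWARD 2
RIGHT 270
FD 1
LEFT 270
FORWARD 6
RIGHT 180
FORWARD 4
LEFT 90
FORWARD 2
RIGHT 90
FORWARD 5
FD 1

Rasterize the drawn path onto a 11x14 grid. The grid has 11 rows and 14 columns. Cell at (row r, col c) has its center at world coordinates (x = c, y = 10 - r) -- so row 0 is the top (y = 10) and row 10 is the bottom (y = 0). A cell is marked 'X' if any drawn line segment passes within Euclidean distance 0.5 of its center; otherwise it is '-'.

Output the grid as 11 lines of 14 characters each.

Segment 0: (11,8) -> (11,6)
Segment 1: (11,6) -> (12,6)
Segment 2: (12,6) -> (12,0)
Segment 3: (12,0) -> (12,4)
Segment 4: (12,4) -> (10,4)
Segment 5: (10,4) -> (10,9)
Segment 6: (10,9) -> (10,10)

Answer: ----------X---
----------X---
----------XX--
----------XX--
----------XXX-
----------X-X-
----------XXX-
------------X-
------------X-
------------X-
------------X-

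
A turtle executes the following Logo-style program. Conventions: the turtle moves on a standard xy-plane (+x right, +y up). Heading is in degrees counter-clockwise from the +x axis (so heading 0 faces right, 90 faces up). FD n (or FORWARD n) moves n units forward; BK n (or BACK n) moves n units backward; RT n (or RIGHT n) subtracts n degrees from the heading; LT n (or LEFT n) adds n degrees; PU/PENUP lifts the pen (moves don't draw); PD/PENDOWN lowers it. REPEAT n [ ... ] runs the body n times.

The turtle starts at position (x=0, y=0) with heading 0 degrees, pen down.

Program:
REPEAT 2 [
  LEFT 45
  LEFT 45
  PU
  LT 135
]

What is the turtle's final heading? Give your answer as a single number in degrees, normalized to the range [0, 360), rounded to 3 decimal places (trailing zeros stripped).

Executing turtle program step by step:
Start: pos=(0,0), heading=0, pen down
REPEAT 2 [
  -- iteration 1/2 --
  LT 45: heading 0 -> 45
  LT 45: heading 45 -> 90
  PU: pen up
  LT 135: heading 90 -> 225
  -- iteration 2/2 --
  LT 45: heading 225 -> 270
  LT 45: heading 270 -> 315
  PU: pen up
  LT 135: heading 315 -> 90
]
Final: pos=(0,0), heading=90, 0 segment(s) drawn

Answer: 90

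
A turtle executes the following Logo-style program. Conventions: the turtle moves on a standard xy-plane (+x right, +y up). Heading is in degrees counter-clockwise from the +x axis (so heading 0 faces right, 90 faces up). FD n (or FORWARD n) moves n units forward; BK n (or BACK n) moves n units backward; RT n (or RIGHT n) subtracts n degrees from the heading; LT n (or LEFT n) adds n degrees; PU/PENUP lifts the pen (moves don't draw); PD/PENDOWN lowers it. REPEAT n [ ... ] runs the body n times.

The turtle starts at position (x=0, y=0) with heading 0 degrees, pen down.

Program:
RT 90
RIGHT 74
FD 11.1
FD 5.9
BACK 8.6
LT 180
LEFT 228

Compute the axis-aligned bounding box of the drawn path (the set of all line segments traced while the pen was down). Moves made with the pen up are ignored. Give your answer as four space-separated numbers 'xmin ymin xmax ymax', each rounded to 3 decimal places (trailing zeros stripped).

Answer: -16.341 -4.686 0 0

Derivation:
Executing turtle program step by step:
Start: pos=(0,0), heading=0, pen down
RT 90: heading 0 -> 270
RT 74: heading 270 -> 196
FD 11.1: (0,0) -> (-10.67,-3.06) [heading=196, draw]
FD 5.9: (-10.67,-3.06) -> (-16.341,-4.686) [heading=196, draw]
BK 8.6: (-16.341,-4.686) -> (-8.075,-2.315) [heading=196, draw]
LT 180: heading 196 -> 16
LT 228: heading 16 -> 244
Final: pos=(-8.075,-2.315), heading=244, 3 segment(s) drawn

Segment endpoints: x in {-16.341, -10.67, -8.075, 0}, y in {-4.686, -3.06, -2.315, 0}
xmin=-16.341, ymin=-4.686, xmax=0, ymax=0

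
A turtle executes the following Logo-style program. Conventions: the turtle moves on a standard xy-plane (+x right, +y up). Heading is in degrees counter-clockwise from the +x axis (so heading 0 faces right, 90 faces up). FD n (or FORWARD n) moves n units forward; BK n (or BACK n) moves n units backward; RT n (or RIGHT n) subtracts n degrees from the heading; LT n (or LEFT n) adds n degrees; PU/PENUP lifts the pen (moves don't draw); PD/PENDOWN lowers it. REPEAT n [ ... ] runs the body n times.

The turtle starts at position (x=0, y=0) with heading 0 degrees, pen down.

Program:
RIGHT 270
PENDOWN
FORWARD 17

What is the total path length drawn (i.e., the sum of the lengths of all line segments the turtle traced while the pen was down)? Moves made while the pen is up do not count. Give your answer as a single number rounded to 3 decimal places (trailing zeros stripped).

Answer: 17

Derivation:
Executing turtle program step by step:
Start: pos=(0,0), heading=0, pen down
RT 270: heading 0 -> 90
PD: pen down
FD 17: (0,0) -> (0,17) [heading=90, draw]
Final: pos=(0,17), heading=90, 1 segment(s) drawn

Segment lengths:
  seg 1: (0,0) -> (0,17), length = 17
Total = 17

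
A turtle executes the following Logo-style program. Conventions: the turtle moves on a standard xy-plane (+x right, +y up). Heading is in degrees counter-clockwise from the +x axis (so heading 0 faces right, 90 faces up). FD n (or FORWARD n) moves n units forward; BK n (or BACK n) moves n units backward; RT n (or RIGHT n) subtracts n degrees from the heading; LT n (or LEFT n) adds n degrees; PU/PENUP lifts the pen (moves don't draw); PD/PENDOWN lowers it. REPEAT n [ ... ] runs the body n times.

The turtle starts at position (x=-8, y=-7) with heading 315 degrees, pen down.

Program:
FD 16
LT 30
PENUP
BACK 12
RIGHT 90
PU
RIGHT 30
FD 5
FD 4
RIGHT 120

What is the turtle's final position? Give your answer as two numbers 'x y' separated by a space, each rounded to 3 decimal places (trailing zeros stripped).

Executing turtle program step by step:
Start: pos=(-8,-7), heading=315, pen down
FD 16: (-8,-7) -> (3.314,-18.314) [heading=315, draw]
LT 30: heading 315 -> 345
PU: pen up
BK 12: (3.314,-18.314) -> (-8.277,-15.208) [heading=345, move]
RT 90: heading 345 -> 255
PU: pen up
RT 30: heading 255 -> 225
FD 5: (-8.277,-15.208) -> (-11.813,-18.743) [heading=225, move]
FD 4: (-11.813,-18.743) -> (-14.641,-21.572) [heading=225, move]
RT 120: heading 225 -> 105
Final: pos=(-14.641,-21.572), heading=105, 1 segment(s) drawn

Answer: -14.641 -21.572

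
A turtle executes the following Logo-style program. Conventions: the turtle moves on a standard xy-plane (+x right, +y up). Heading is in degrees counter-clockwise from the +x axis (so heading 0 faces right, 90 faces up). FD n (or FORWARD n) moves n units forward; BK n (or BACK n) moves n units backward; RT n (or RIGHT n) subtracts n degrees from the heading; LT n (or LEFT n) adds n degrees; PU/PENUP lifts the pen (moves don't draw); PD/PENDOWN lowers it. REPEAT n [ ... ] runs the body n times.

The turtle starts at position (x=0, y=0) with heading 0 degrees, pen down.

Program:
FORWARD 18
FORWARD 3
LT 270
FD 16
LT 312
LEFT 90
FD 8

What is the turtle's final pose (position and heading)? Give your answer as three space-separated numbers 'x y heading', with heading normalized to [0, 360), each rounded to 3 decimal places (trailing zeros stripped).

Answer: 26.353 -21.945 312

Derivation:
Executing turtle program step by step:
Start: pos=(0,0), heading=0, pen down
FD 18: (0,0) -> (18,0) [heading=0, draw]
FD 3: (18,0) -> (21,0) [heading=0, draw]
LT 270: heading 0 -> 270
FD 16: (21,0) -> (21,-16) [heading=270, draw]
LT 312: heading 270 -> 222
LT 90: heading 222 -> 312
FD 8: (21,-16) -> (26.353,-21.945) [heading=312, draw]
Final: pos=(26.353,-21.945), heading=312, 4 segment(s) drawn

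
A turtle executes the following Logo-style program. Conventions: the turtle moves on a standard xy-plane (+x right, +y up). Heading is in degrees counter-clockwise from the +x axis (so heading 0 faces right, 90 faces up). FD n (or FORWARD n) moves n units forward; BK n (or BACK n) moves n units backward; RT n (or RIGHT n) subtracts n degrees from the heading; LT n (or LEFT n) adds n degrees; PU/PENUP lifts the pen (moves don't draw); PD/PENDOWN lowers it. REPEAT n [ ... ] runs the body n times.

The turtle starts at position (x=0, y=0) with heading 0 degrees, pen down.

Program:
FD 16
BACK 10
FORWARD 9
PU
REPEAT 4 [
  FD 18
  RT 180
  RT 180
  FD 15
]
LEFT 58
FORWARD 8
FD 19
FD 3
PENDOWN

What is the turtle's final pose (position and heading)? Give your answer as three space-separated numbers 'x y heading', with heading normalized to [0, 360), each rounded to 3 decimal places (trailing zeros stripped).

Executing turtle program step by step:
Start: pos=(0,0), heading=0, pen down
FD 16: (0,0) -> (16,0) [heading=0, draw]
BK 10: (16,0) -> (6,0) [heading=0, draw]
FD 9: (6,0) -> (15,0) [heading=0, draw]
PU: pen up
REPEAT 4 [
  -- iteration 1/4 --
  FD 18: (15,0) -> (33,0) [heading=0, move]
  RT 180: heading 0 -> 180
  RT 180: heading 180 -> 0
  FD 15: (33,0) -> (48,0) [heading=0, move]
  -- iteration 2/4 --
  FD 18: (48,0) -> (66,0) [heading=0, move]
  RT 180: heading 0 -> 180
  RT 180: heading 180 -> 0
  FD 15: (66,0) -> (81,0) [heading=0, move]
  -- iteration 3/4 --
  FD 18: (81,0) -> (99,0) [heading=0, move]
  RT 180: heading 0 -> 180
  RT 180: heading 180 -> 0
  FD 15: (99,0) -> (114,0) [heading=0, move]
  -- iteration 4/4 --
  FD 18: (114,0) -> (132,0) [heading=0, move]
  RT 180: heading 0 -> 180
  RT 180: heading 180 -> 0
  FD 15: (132,0) -> (147,0) [heading=0, move]
]
LT 58: heading 0 -> 58
FD 8: (147,0) -> (151.239,6.784) [heading=58, move]
FD 19: (151.239,6.784) -> (161.308,22.897) [heading=58, move]
FD 3: (161.308,22.897) -> (162.898,25.441) [heading=58, move]
PD: pen down
Final: pos=(162.898,25.441), heading=58, 3 segment(s) drawn

Answer: 162.898 25.441 58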